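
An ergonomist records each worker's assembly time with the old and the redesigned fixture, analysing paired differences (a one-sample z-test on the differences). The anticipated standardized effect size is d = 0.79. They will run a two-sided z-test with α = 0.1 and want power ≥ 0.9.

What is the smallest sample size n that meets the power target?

n = 14

Set Φ(δ − 1.645) = 0.9; then δ − 1.645 = Φ⁻¹(0.9) = 1.282, giving δ = 2.926.
(The Φ(−δ − z_{α/2}) term is vanishingly small for δ > 0 and is dropped in the standard sample-size formula.)
δ = d·√n ⇒ n = (δ/d)² = (2.926 / 0.79)² = 13.72.
Round up to the next whole unit.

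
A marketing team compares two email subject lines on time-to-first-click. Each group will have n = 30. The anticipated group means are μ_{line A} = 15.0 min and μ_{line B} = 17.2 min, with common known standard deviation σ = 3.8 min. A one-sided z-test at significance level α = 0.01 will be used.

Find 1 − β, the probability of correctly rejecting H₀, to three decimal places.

Standardized effect: d = |μ_{line A} − μ_{line B}| / σ = |15.0 − 17.2| / 3.8 = 0.5789
Noncentrality parameter: λ = d·√(n/2) = 0.5789 × √(30/2) = 2.2423
Critical value for a one-sided test at α = 0.01: z_α = 2.326.
Power = Φ(λ − 2.326) = Φ(-0.084) = 0.4665.

Power ≈ 0.466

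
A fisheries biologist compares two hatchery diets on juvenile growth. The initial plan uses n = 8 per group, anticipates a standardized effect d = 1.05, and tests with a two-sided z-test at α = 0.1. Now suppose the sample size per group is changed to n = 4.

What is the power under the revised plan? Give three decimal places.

Power ≈ 0.437

With n = 4 per group: δ = d·√(n/2) = 1.05 × √(4/2) = 1.4849. Critical value z_{0.05} = 1.645.
Revised power = Φ(δ − 1.645) + Φ(−δ − 1.645) = Φ(-0.160) + Φ(-3.130) = 0.4365 + 0.0009 = 0.4373.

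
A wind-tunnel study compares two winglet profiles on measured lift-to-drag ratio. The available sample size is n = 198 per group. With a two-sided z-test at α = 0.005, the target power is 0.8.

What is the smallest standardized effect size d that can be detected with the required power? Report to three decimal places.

Required noncentrality: δ = z_{0.0025} + z_{0.20} = 2.807 + 0.842 = 3.649.
(Lower-tail contribution to power is negligible for δ > 0.)
δ = d·√(n/2) ⇒ d = δ/√(n/2) = 3.649/√(198/2) = 0.3667.

d ≈ 0.367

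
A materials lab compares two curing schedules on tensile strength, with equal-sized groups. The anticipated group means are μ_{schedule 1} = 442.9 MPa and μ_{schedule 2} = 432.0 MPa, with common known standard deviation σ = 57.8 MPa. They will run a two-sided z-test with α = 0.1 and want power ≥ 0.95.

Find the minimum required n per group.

n = 609 per group

Standardized effect: d = |μ_{schedule 1} − μ_{schedule 2}| / σ = |442.9 − 432.0| / 57.8 = 0.1886
For power 0.95 need Φ(δ − z_{0.05}) = 0.95, so δ = z_{0.05} + z_{0.05} = 1.645 + 1.645 = 3.290.
(Ignoring the negligible lower-tail rejection probability gives the usual closed-form inversion.)
δ = d·√(n/2) ⇒ n = 2(δ/d)² = 2 × (3.290 / 0.1886)² = 608.62.
Rounding up, n = 609 per group.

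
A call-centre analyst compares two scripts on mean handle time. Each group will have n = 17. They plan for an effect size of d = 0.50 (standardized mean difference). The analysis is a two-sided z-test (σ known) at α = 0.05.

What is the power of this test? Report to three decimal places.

Noncentrality parameter: δ = d·√(n/2) = 0.50 × √(17/2) = 1.4577
Two-sided α = 0.05 → critical value z_{0.025} = 1.960.
Power = Φ(δ − 1.960) + Φ(−δ − 1.960) = Φ(-0.502) + Φ(-3.418) = 0.3078 + 0.0003 = 0.3081.

Power ≈ 0.308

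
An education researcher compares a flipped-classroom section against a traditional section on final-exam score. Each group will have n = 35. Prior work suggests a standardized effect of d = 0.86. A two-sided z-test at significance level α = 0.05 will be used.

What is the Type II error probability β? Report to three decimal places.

β ≈ 0.051

Noncentrality parameter: δ = d·√(n/2) = 0.86 × √(35/2) = 3.5976
Critical value for a two-sided test at α = 0.05: z_{α/2} = 1.960.
Power = Φ(δ − 1.960) + Φ(−δ − 1.960) = Φ(1.638) + Φ(-5.558) = 0.9493 + 0.0000 = 0.9493.
Type II error: β = 1 − power = 1 − 0.9493 = 0.0507.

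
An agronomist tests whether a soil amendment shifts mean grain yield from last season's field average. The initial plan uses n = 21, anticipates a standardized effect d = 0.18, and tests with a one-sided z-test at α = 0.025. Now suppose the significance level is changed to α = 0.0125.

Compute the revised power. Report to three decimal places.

Power ≈ 0.078

δ = d·√n = 0.18 × √21 = 0.8249 (unchanged). New critical value: z_{0.0125} = 2.241.
Revised power = Φ(δ − 2.241) = Φ(-1.417) = 0.0783.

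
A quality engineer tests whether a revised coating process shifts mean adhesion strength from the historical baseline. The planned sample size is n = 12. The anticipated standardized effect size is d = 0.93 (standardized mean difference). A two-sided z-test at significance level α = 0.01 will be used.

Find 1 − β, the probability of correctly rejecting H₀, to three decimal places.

Power ≈ 0.741

Noncentrality parameter: δ = d·√n = 0.93 × √12 = 3.2216
Two-sided α = 0.01 → critical value z_{0.005} = 2.576.
Power = Φ(δ − 2.576) + Φ(−δ − 2.576) = Φ(0.646) + Φ(-5.797) = 0.7408 + 0.0000 = 0.7408.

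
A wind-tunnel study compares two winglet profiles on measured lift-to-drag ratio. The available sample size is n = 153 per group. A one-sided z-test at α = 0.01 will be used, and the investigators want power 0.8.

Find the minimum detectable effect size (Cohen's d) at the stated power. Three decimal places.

Required noncentrality: δ = z_{0.01} + z_{0.20} = 2.326 + 0.842 = 3.168.
δ = d·√(n/2) ⇒ d = δ/√(n/2) = 3.168/√(153/2) = 0.3622.

d ≈ 0.362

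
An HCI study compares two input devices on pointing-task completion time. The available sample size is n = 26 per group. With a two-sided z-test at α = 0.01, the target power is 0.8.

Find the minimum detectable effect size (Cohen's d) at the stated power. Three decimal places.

Need Φ(δ − 2.576) = 0.8, so δ = 2.576 + 0.842 = 3.417.
(Lower-tail contribution to power is negligible for δ > 0.)
δ = d·√(n/2) ⇒ d = δ/√(n/2) = 3.417/√(26/2) = 0.9478.

d ≈ 0.948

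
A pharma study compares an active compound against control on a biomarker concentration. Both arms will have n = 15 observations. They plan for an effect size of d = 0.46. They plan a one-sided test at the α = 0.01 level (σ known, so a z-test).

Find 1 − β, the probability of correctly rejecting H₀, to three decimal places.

Noncentrality parameter: δ = d·√(n/2) = 0.46 × √(15/2) = 1.2598
Critical value for a one-sided test at α = 0.01: z_α = 2.326.
Power = P(Z > 2.326 − δ) = Φ(-1.067) = 0.1431.

Power ≈ 0.143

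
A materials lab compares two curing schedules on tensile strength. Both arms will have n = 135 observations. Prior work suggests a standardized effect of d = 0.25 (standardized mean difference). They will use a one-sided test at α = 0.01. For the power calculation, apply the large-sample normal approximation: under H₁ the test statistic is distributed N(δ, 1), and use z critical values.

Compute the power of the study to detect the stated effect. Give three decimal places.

Power ≈ 0.393

Noncentrality parameter: λ = d·√(n/2) = 0.25 × √(135/2) = 2.0540
Critical value for a one-sided test at α = 0.01: z_α = 2.326.
Power = Φ(λ − 2.326) = Φ(-0.272) = 0.3927.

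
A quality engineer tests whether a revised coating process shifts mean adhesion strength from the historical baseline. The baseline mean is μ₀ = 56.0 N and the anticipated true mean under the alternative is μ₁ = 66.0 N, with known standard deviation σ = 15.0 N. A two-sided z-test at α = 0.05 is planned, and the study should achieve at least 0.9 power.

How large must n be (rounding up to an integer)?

Standardized effect: d = |μ₁ − μ₀| / σ = |66.0 − 56.0| / 15.0 = 0.6667
Set Φ(δ − 1.960) = 0.9; then δ − 1.960 = Φ⁻¹(0.9) = 1.282, giving δ = 3.242.
(For δ > 0 the lower-tail rejection region contributes negligibly to power, so the one-term inversion is standard.)
δ = d·√n ⇒ n = (δ/d)² = (3.242 / 0.6667)² = 23.64.
Round up to the next whole unit.

n = 24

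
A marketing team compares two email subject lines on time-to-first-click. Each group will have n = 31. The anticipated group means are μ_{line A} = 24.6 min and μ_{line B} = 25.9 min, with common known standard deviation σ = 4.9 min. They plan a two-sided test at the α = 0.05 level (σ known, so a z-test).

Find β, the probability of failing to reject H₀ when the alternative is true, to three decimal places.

β ≈ 0.819

Standardized effect: d = |μ_{line A} − μ_{line B}| / σ = |24.6 − 25.9| / 4.9 = 0.2653
Noncentrality parameter: δ = d·√(n/2) = 0.2653 × √(31/2) = 1.0445
Critical value for a two-sided test at α = 0.05: z_{α/2} = 1.960.
Power = Φ(δ − 1.960) + Φ(−δ − 1.960) = Φ(-0.915) + Φ(-3.004) = 0.1800 + 0.0013 = 0.1813.
Type II error: β = 1 − power = 1 − 0.1813 = 0.8187.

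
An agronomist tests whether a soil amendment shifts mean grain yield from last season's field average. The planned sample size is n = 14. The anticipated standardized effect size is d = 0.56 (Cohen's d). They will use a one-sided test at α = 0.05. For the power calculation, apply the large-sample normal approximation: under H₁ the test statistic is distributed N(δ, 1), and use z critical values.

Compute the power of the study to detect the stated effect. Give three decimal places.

Noncentrality parameter: δ = d·√n = 0.56 × √14 = 2.0953
Critical value for a one-sided test at α = 0.05: z_α = 1.645.
Power = P(Z > 1.645 − δ) = Φ(0.450) = 0.6738.

Power ≈ 0.674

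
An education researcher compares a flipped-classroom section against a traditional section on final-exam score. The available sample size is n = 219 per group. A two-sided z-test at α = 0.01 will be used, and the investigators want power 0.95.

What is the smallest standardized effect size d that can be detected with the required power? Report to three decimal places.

Required noncentrality: δ = z_{0.005} + z_{0.05} = 2.576 + 1.645 = 4.221.
(Lower-tail contribution to power is negligible for δ > 0.)
δ = d·√(n/2) ⇒ d = δ/√(n/2) = 4.221/√(219/2) = 0.4033.

d ≈ 0.403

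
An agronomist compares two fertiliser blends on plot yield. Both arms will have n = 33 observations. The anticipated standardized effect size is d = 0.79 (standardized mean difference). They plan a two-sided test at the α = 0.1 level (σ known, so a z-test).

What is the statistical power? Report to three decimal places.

Noncentrality parameter: δ = d·√(n/2) = 0.79 × √(33/2) = 3.2090
Two-sided α = 0.1 → critical value z_{0.05} = 1.645.
Power = Φ(δ − 1.645) + Φ(−δ − 1.645) = Φ(1.564) + Φ(-4.854) = 0.9411 + 0.0000 = 0.9411.

Power ≈ 0.941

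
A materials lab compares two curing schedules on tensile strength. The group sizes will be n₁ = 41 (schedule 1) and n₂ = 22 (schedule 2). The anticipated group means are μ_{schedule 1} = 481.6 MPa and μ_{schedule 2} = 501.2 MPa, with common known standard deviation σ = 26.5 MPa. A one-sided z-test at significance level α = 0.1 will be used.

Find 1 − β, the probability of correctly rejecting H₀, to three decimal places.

Power ≈ 0.935

Standardized effect: d = |μ_{schedule 1} − μ_{schedule 2}| / σ = |481.6 − 501.2| / 26.5 = 0.7396
Noncentrality parameter: δ = d / √(1/n₁ + 1/n₂) = 0.7396 / √(1/41 + 1/22) = 2.7986
One-sided α = 0.1 → critical value z_{0.1} = 1.282.
Power = Φ(δ − 1.282) = Φ(1.517) = 0.9354.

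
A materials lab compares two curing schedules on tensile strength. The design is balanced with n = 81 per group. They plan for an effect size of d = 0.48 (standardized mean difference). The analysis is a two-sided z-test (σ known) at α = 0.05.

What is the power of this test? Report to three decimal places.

Power ≈ 0.863

Noncentrality parameter: δ = d·√(n/2) = 0.48 × √(81/2) = 3.0547
Critical value for a two-sided test at α = 0.05: z_{α/2} = 1.960.
Power = Φ(δ − 1.960) + Φ(−δ − 1.960) = Φ(1.095) + Φ(-5.015) = 0.8632 + 0.0000 = 0.8632.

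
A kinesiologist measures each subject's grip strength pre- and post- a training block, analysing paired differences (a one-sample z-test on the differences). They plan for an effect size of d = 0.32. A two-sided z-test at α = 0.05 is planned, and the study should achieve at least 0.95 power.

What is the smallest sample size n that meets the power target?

Set Φ(δ − 1.960) = 0.95; then δ − 1.960 = Φ⁻¹(0.95) = 1.645, giving δ = 3.605.
(For δ > 0 the lower-tail rejection region contributes negligibly to power, so the one-term inversion is standard.)
δ = d·√n ⇒ n = (δ/d)² = (3.605 / 0.32)² = 126.90.
Rounding up, n = 127.

n = 127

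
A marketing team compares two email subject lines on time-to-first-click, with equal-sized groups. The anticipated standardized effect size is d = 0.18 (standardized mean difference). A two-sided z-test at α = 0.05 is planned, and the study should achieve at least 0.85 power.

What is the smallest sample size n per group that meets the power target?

n = 555 per group

For power 0.85 need Φ(δ − z_{0.025}) = 0.85, so δ = z_{0.025} + z_{0.15} = 1.960 + 1.036 = 2.996.
(Ignoring the negligible lower-tail rejection probability gives the usual closed-form inversion.)
δ = d·√(n/2) ⇒ n = 2(δ/d)² = 2 × (2.996 / 0.18)² = 554.22.
Rounding up, n = 555 per group.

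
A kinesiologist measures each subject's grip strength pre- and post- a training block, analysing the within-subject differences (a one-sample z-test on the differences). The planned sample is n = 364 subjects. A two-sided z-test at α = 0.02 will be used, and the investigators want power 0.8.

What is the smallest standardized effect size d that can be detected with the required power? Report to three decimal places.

d ≈ 0.166

Need Φ(δ − 2.326) = 0.8, so δ = 2.326 + 0.842 = 3.168.
(The second rejection-region term Φ(−δ − z_{α/2}) is negligible and dropped.)
δ = d·√n ⇒ d = δ/√n = 3.168/√364 = 0.1660.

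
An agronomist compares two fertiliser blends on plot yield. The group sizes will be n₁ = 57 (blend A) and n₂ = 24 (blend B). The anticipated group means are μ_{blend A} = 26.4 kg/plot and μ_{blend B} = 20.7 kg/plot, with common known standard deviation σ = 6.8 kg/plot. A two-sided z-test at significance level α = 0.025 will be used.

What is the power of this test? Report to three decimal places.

Standardized effect: d = |μ_{blend A} − μ_{blend B}| / σ = |26.4 − 20.7| / 6.8 = 0.8382
Noncentrality parameter: δ = d / √(1/n₁ + 1/n₂) = 0.8382 / √(1/57 + 1/24) = 3.4448
Critical value for a two-sided test at α = 0.025: z_{α/2} = 2.241.
Power = Φ(δ − 2.241) + Φ(−δ − 2.241) = Φ(1.203) + Φ(-5.686) = 0.8856 + 0.0000 = 0.8856.

Power ≈ 0.886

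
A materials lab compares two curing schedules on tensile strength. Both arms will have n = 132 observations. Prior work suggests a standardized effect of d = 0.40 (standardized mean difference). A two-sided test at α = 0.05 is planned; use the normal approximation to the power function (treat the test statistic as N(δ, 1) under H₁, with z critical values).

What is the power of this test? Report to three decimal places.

Noncentrality parameter: δ = d·√(n/2) = 0.40 × √(132/2) = 3.2496
Two-sided α = 0.05 → critical value z_{0.025} = 1.960.
Power = Φ(δ − 1.960) + Φ(−δ − 1.960) = Φ(1.290) + Φ(-5.210) = 0.9014 + 0.0000 = 0.9014.

Power ≈ 0.901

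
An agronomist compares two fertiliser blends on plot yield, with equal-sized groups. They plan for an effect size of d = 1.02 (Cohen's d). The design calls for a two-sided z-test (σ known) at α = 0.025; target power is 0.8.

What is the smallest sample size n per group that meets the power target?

Set Φ(δ − 2.241) = 0.8; then δ − 2.241 = Φ⁻¹(0.8) = 0.842, giving δ = 3.083.
(Ignoring the negligible lower-tail rejection probability gives the usual closed-form inversion.)
δ = d·√(n/2) ⇒ n = 2(δ/d)² = 2 × (3.083 / 1.02)² = 18.27.
Round up to the next whole unit.

n = 19 per group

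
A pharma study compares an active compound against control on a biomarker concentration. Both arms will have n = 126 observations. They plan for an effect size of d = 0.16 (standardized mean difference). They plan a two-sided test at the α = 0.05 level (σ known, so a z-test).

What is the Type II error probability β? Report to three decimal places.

Noncentrality parameter: λ = d·√(n/2) = 0.16 × √(126/2) = 1.2700
Critical value for a two-sided test at α = 0.05: z_{α/2} = 1.960.
Power = Φ(λ − 1.960) + Φ(−λ − 1.960) = Φ(-0.690) + Φ(-3.230) = 0.2451 + 0.0006 = 0.2457.
Type II error: β = 1 − power = 1 − 0.2457 = 0.7543.

β ≈ 0.754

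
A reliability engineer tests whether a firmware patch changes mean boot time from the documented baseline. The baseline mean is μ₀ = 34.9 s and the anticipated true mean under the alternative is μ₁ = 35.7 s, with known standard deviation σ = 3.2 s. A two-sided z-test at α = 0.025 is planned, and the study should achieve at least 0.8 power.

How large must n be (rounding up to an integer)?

n = 153

Standardized effect: d = |μ₁ − μ₀| / σ = |35.7 − 34.9| / 3.2 = 0.2500
For power 0.8 need Φ(δ − z_{0.0125}) = 0.8, so δ = z_{0.0125} + z_{0.20} = 2.241 + 0.842 = 3.083.
(For δ > 0 the lower-tail rejection region contributes negligibly to power, so the one-term inversion is standard.)
δ = d·√n ⇒ n = (δ/d)² = (3.083 / 0.2500)² = 152.08.
Rounding up, n = 153.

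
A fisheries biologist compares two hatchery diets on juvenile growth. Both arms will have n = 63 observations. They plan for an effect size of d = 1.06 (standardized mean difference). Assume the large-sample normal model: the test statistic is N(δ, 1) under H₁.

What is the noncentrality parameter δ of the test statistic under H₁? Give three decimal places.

δ ≈ 5.949

δ = d·√(n/2) = 1.06 × √(63/2) = 5.9492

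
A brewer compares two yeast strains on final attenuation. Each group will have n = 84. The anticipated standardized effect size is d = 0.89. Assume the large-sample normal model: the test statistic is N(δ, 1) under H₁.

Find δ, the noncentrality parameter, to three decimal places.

The noncentrality parameter scales effect size by the design's sample-size factor: δ = d·√(n/2) = 0.89 × √(84/2) = 5.7679

δ ≈ 5.768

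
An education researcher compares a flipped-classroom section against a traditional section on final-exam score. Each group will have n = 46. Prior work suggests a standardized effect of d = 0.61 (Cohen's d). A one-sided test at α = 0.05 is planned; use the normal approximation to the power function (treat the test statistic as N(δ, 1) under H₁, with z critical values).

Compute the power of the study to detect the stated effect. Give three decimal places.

Noncentrality parameter: λ = d·√(n/2) = 0.61 × √(46/2) = 2.9255
Critical value for a one-sided test at α = 0.05: z_α = 1.645.
Power = P(Z > 1.645 − λ) = Φ(1.281) = 0.8998.

Power ≈ 0.900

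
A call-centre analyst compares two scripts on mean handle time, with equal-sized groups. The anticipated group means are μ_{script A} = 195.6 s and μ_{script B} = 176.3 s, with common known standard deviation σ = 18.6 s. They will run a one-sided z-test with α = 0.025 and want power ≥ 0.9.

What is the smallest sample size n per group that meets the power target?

n = 20 per group

Standardized effect: d = |μ_{script A} − μ_{script B}| / σ = |195.6 − 176.3| / 18.6 = 1.0376
For power 0.9 need Φ(δ − z_{0.025}) = 0.9, so δ = z_{0.025} + z_{0.10} = 1.960 + 1.282 = 3.242.
δ = d·√(n/2) ⇒ n = 2(δ/d)² = 2 × (3.242 / 1.0376)² = 19.52.
Round up to the next whole unit.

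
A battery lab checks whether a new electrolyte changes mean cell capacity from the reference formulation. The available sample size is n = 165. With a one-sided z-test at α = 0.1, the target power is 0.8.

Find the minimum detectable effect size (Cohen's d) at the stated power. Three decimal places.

d ≈ 0.165

Required noncentrality: δ = z_{0.1} + z_{0.20} = 1.282 + 0.842 = 2.123.
δ = d·√n ⇒ d = δ/√n = 2.123/√165 = 0.1653.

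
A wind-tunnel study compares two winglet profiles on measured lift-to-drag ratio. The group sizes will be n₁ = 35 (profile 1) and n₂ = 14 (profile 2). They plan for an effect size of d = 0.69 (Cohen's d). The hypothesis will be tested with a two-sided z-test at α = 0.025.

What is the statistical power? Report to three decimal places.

Noncentrality parameter: δ = d / √(1/n₁ + 1/n₂) = 0.69 / √(1/35 + 1/14) = 2.1820
Two-sided α = 0.025 → critical value z_{0.0125} = 2.241.
Power = Φ(δ − 2.241) + Φ(−δ − 2.241) = Φ(-0.059) + Φ(-4.423) = 0.4763 + 0.0000 = 0.4763.

Power ≈ 0.476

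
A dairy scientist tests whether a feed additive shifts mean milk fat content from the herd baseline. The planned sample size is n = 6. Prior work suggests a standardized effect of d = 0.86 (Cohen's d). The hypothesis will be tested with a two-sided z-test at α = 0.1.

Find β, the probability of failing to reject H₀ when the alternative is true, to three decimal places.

β ≈ 0.322

Noncentrality parameter: δ = d·√n = 0.86 × √6 = 2.1066
Critical value for a two-sided test at α = 0.1: z_{α/2} = 1.645.
Power = Φ(δ − 1.645) + Φ(−δ − 1.645) = Φ(0.462) + Φ(-3.751) = 0.6779 + 0.0001 = 0.6779.
Type II error: β = 1 − power = 1 − 0.6779 = 0.3221.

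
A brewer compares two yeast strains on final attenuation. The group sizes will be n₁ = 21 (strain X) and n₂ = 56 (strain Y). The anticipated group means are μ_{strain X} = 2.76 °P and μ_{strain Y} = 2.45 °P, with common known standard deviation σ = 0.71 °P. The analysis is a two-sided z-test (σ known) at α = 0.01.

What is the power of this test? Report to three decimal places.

Power ≈ 0.192

Standardized effect: d = |μ_{strain X} − μ_{strain Y}| / σ = |2.76 − 2.45| / 0.71 = 0.4366
Noncentrality parameter: δ = d / √(1/n₁ + 1/n₂) = 0.4366 / √(1/21 + 1/56) = 1.7063
Two-sided α = 0.01 → critical value z_{0.005} = 2.576.
Power = Φ(δ − 2.576) + Φ(−δ − 2.576) = Φ(-0.870) + Φ(-4.282) = 0.1923 + 0.0000 = 0.1923.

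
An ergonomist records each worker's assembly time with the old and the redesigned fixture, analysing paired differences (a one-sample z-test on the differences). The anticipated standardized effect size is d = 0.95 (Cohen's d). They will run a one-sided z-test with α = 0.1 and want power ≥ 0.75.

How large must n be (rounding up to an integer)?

For power 0.75 need Φ(δ − z_{0.1}) = 0.75, so δ = z_{0.1} + z_{0.25} = 1.282 + 0.674 = 1.956.
δ = d·√n ⇒ n = (δ/d)² = (1.956 / 0.95)² = 4.24.
Rounding up, n = 5.

n = 5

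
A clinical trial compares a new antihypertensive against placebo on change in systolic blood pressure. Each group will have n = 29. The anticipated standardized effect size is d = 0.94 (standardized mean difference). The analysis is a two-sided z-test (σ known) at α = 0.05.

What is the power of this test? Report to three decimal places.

Power ≈ 0.947

Noncentrality parameter: δ = d·√(n/2) = 0.94 × √(29/2) = 3.5794
Critical value for a two-sided test at α = 0.05: z_{α/2} = 1.960.
Power = Φ(δ − 1.960) + Φ(−δ − 1.960) = Φ(1.619) + Φ(-5.539) = 0.9473 + 0.0000 = 0.9473.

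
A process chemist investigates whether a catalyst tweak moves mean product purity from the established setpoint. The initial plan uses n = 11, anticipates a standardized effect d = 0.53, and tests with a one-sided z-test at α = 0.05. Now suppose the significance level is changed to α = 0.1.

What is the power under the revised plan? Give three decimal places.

Power ≈ 0.683

δ = d·√n = 0.53 × √11 = 1.7578 (unchanged). New critical value: z_{0.1} = 1.282.
Revised power = Φ(δ − 1.282) = Φ(0.476) = 0.6831.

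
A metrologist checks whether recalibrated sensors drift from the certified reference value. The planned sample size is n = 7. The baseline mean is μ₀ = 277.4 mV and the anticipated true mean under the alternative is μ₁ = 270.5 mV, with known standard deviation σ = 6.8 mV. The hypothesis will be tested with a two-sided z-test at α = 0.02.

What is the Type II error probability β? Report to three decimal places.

β ≈ 0.360

Standardized effect: d = |μ₁ − μ₀| / σ = |270.5 − 277.4| / 6.8 = 1.0147
Noncentrality parameter: δ = d·√n = 1.0147 × √7 = 2.6847
Critical value for a two-sided test at α = 0.02: z_{α/2} = 2.326.
Power = Φ(δ − 2.326) + Φ(−δ − 2.326) = Φ(0.358) + Φ(-5.011) = 0.6399 + 0.0000 = 0.6399.
Type II error: β = 1 − power = 1 − 0.6399 = 0.3601.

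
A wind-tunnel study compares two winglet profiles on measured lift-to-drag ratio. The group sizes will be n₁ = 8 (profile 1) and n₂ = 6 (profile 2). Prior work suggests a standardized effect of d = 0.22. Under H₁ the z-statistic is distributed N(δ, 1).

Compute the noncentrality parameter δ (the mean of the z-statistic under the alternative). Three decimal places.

δ ≈ 0.407

The noncentrality parameter scales effect size by the design's sample-size factor: δ = d / √(1/n₁ + 1/n₂) = 0.22 / √(1/8 + 1/6) = 0.4074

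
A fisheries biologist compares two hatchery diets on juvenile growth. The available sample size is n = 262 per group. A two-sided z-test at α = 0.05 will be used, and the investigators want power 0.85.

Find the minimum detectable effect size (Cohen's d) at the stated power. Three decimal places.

Need Φ(δ − 1.960) = 0.85, so δ = 1.960 + 1.036 = 2.996.
(Lower-tail contribution to power is negligible for δ > 0.)
δ = d·√(n/2) ⇒ d = δ/√(n/2) = 2.996/√(262/2) = 0.2618.

d ≈ 0.262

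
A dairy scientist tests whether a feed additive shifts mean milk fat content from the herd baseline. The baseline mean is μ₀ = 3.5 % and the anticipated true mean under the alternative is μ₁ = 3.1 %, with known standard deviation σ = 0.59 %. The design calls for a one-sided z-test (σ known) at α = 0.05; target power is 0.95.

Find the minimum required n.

Standardized effect: d = |μ₁ − μ₀| / σ = |3.1 − 3.5| / 0.59 = 0.6780
For power 0.95 need Φ(δ − z_{0.05}) = 0.95, so δ = z_{0.05} + z_{0.05} = 1.645 + 1.645 = 3.290.
δ = d·√n ⇒ n = (δ/d)² = (3.290 / 0.6780)² = 23.54.
Round up to the next whole unit.

n = 24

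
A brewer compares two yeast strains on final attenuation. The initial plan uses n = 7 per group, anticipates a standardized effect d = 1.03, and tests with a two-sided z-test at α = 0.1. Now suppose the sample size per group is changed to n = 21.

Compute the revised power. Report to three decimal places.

With n = 21 per group: δ = d·√(n/2) = 1.03 × √(21/2) = 3.3376. Critical value z_{0.05} = 1.645.
Revised power = Φ(δ − 1.645) + Φ(−δ − 1.645) = Φ(1.693) + Φ(-4.982) = 0.9547 + 0.0000 = 0.9547.

Power ≈ 0.955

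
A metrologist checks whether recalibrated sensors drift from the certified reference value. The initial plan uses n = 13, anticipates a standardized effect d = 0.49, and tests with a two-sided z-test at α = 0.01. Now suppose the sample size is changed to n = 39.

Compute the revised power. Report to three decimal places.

With n = 39: δ = d·√n = 0.49 × √39 = 3.0600. Critical value z_{0.005} = 2.576.
Revised power = Φ(δ − 2.576) + Φ(−δ − 2.576) = Φ(0.484) + Φ(-5.636) = 0.6859 + 0.0000 = 0.6859.

Power ≈ 0.686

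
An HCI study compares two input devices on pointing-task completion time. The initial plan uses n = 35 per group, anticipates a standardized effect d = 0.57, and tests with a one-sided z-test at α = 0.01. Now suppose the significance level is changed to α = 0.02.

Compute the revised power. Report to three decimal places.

Power ≈ 0.630

δ = d·√(n/2) = 0.57 × √(35/2) = 2.3845 (unchanged). New critical value: z_{0.02} = 2.054.
Revised power = P(Z > 2.054 − δ) = Φ(0.331) = 0.6296.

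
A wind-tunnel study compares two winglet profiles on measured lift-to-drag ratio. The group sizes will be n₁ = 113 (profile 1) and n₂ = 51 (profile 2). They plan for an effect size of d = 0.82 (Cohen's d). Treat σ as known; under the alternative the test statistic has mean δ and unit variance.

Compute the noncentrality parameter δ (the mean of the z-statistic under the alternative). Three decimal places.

The noncentrality parameter scales effect size by the design's sample-size factor: δ = d / √(1/n₁ + 1/n₂) = 0.82 / √(1/113 + 1/51) = 4.8609

δ ≈ 4.861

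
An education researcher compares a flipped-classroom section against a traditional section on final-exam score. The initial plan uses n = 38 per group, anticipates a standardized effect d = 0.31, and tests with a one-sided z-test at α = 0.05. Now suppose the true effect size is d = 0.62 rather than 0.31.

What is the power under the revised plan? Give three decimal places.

Power ≈ 0.855

With d = 0.62: δ = d·√(n/2) = 0.62 × √(38/2) = 2.7025. Critical value z_{0.05} = 1.645.
Revised power = Φ(δ − 1.645) = Φ(1.058) = 0.8549.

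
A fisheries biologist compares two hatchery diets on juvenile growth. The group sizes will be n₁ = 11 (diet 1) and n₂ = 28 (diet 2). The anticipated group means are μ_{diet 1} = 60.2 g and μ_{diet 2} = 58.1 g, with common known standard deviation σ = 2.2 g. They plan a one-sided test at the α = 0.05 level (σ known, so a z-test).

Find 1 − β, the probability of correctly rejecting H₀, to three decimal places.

Power ≈ 0.850

Standardized effect: d = |μ_{diet 1} − μ_{diet 2}| / σ = |60.2 − 58.1| / 2.2 = 0.9545
Noncentrality parameter: δ = d / √(1/n₁ + 1/n₂) = 0.9545 / √(1/11 + 1/28) = 2.6825
Critical value for a one-sided test at α = 0.05: z_α = 1.645.
Power = Φ(δ − 1.645) = Φ(1.038) = 0.8503.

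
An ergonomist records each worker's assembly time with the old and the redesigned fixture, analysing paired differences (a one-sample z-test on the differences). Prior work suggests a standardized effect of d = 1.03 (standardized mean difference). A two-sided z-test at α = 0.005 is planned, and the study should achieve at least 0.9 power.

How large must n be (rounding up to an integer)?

Set Φ(δ − 2.807) = 0.9; then δ − 2.807 = Φ⁻¹(0.9) = 1.282, giving δ = 4.089.
(Ignoring the negligible lower-tail rejection probability gives the usual closed-form inversion.)
δ = d·√n ⇒ n = (δ/d)² = (4.089 / 1.03)² = 15.76.
Rounding up, n = 16.

n = 16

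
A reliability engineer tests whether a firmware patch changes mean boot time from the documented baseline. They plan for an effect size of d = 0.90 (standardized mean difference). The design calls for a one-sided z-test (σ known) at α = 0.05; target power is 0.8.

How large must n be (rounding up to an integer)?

For power 0.8 need Φ(δ − z_{0.05}) = 0.8, so δ = z_{0.05} + z_{0.20} = 1.645 + 0.842 = 2.486.
δ = d·√n ⇒ n = (δ/d)² = (2.486 / 0.90)² = 7.63.
Round up to the next whole unit.

n = 8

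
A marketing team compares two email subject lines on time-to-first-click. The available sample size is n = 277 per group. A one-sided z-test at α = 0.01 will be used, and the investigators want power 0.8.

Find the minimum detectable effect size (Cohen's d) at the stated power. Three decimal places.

d ≈ 0.269

Need Φ(δ − 2.326) = 0.8, so δ = 2.326 + 0.842 = 3.168.
δ = d·√(n/2) ⇒ d = δ/√(n/2) = 3.168/√(277/2) = 0.2692.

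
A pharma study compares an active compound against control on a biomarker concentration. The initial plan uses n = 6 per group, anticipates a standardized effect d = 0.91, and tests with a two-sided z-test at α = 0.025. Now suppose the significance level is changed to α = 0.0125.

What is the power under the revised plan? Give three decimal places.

Power ≈ 0.178

δ = d·√(n/2) = 0.91 × √(6/2) = 1.5762 (unchanged). New critical value: z_{0.0063} = 2.498.
Revised power = Φ(δ − 2.498) + Φ(−δ − 2.498) = Φ(-0.922) + Φ(-4.074) = 0.1784 + 0.0000 = 0.1784.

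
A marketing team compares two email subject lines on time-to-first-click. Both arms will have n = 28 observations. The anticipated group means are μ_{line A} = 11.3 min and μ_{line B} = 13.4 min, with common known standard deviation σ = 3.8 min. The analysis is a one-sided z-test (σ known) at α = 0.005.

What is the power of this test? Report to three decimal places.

Standardized effect: d = |μ_{line A} − μ_{line B}| / σ = |11.3 − 13.4| / 3.8 = 0.5526
Noncentrality parameter: δ = d·√(n/2) = 0.5526 × √(28/2) = 2.0678
Critical value for a one-sided test at α = 0.005: z_α = 2.576.
Power = Φ(δ − 2.576) = Φ(-0.508) = 0.3057.

Power ≈ 0.306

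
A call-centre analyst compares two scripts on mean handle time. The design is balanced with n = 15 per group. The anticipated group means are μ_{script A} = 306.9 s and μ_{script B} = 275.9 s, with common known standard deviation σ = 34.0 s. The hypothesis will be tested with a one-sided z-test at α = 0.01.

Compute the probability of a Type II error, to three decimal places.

β ≈ 0.432

Standardized effect: d = |μ_{script A} − μ_{script B}| / σ = |306.9 − 275.9| / 34.0 = 0.9118
Noncentrality parameter: δ = d·√(n/2) = 0.9118 × √(15/2) = 2.4970
One-sided α = 0.01 → critical value z_{0.01} = 2.326.
Power = Φ(δ − 2.326) = Φ(0.171) = 0.5677.
Type II error: β = 1 − power = 1 − 0.5677 = 0.4323.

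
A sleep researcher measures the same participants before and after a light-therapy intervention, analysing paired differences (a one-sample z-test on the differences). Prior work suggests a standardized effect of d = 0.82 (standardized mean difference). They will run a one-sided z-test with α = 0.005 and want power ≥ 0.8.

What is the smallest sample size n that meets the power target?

Set Φ(δ − 2.576) = 0.8; then δ − 2.576 = Φ⁻¹(0.8) = 0.842, giving δ = 3.417.
δ = d·√n ⇒ n = (δ/d)² = (3.417 / 0.82)² = 17.37.
Round up to the next whole unit.

n = 18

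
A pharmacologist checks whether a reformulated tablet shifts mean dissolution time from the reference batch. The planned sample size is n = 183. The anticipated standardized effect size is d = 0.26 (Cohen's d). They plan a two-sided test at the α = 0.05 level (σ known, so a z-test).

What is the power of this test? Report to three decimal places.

Noncentrality parameter: δ = d·√n = 0.26 × √183 = 3.5172
Critical value for a two-sided test at α = 0.05: z_{α/2} = 1.960.
Power = Φ(δ − 1.960) + Φ(−δ − 1.960) = Φ(1.557) + Φ(-5.477) = 0.9403 + 0.0000 = 0.9403.

Power ≈ 0.940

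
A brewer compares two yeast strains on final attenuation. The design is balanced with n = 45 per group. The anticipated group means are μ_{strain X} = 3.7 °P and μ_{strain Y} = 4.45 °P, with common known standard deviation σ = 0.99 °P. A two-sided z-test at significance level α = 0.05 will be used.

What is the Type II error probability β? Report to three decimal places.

Standardized effect: d = |μ_{strain X} − μ_{strain Y}| / σ = |3.7 − 4.45| / 0.99 = 0.7576
Noncentrality parameter: δ = d·√(n/2) = 0.7576 × √(45/2) = 3.5935
Two-sided α = 0.05 → critical value z_{0.025} = 1.960.
Power = Φ(δ − 1.960) + Φ(−δ − 1.960) = Φ(1.634) + Φ(-5.553) = 0.9488 + 0.0000 = 0.9488.
Type II error: β = 1 − power = 1 − 0.9488 = 0.0512.

β ≈ 0.051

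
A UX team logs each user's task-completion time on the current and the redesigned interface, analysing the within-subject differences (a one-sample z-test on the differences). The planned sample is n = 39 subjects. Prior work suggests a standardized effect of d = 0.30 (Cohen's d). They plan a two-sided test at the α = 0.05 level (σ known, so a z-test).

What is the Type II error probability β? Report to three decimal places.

Noncentrality parameter: δ = d·√n = 0.30 × √39 = 1.8735
Critical value for a two-sided test at α = 0.05: z_{α/2} = 1.960.
Power = Φ(δ − 1.960) + Φ(−δ − 1.960) = Φ(-0.086) + Φ(-3.833) = 0.4655 + 0.0001 = 0.4656.
Type II error: β = 1 − power = 1 − 0.4656 = 0.5344.

β ≈ 0.534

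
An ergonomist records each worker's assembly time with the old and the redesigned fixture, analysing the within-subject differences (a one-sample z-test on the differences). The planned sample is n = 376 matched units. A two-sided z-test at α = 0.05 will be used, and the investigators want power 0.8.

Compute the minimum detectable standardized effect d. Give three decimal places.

d ≈ 0.144

Required noncentrality: δ = z_{0.025} + z_{0.20} = 1.960 + 0.842 = 2.802.
(The second rejection-region term Φ(−δ − z_{α/2}) is negligible and dropped.)
δ = d·√n ⇒ d = δ/√n = 2.802/√376 = 0.1445.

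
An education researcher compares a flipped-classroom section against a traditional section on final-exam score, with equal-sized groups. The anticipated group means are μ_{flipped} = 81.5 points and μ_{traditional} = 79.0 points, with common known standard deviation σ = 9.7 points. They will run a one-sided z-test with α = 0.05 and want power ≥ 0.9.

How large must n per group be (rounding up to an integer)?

n = 258 per group

Standardized effect: d = |μ_{flipped} − μ_{traditional}| / σ = |81.5 − 79.0| / 9.7 = 0.2577
Set Φ(δ − 1.645) = 0.9; then δ − 1.645 = Φ⁻¹(0.9) = 1.282, giving δ = 2.926.
δ = d·√(n/2) ⇒ n = 2(δ/d)² = 2 × (2.926 / 0.2577)² = 257.85.
Round up to the next whole unit.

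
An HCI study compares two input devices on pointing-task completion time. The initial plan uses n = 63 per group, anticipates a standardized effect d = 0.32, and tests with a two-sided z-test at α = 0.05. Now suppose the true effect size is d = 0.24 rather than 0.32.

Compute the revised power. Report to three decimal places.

With d = 0.24: δ = d·√(n/2) = 0.24 × √(63/2) = 1.3470. Critical value z_{0.025} = 1.960.
Revised power = Φ(δ − 1.960) + Φ(−δ − 1.960) = Φ(-0.613) + Φ(-3.307) = 0.2699 + 0.0005 = 0.2704.

Power ≈ 0.270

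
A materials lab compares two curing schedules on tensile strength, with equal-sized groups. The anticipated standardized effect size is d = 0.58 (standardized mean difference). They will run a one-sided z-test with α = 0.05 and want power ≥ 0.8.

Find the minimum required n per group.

n = 37 per group

For power 0.8 need Φ(δ − z_{0.05}) = 0.8, so δ = z_{0.05} + z_{0.20} = 1.645 + 0.842 = 2.486.
δ = d·√(n/2) ⇒ n = 2(δ/d)² = 2 × (2.486 / 0.58)² = 36.76.
Round up to the next whole unit.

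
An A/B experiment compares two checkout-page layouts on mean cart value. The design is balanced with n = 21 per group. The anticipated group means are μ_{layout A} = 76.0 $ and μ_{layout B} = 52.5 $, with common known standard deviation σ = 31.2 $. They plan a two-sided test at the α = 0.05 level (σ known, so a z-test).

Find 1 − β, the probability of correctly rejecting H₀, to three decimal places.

Standardized effect: d = |μ_{layout A} − μ_{layout B}| / σ = |76.0 − 52.5| / 31.2 = 0.7532
Noncentrality parameter: λ = d·√(n/2) = 0.7532 × √(21/2) = 2.4407
Two-sided α = 0.05 → critical value z_{0.025} = 1.960.
Power = Φ(λ − 1.960) + Φ(−λ − 1.960) = Φ(0.481) + Φ(-4.401) = 0.6846 + 0.0000 = 0.6846.

Power ≈ 0.685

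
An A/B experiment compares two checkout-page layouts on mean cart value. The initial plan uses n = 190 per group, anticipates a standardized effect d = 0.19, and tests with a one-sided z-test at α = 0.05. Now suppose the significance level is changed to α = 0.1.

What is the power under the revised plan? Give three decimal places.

δ = d·√(n/2) = 0.19 × √(190/2) = 1.8519 (unchanged). New critical value: z_{0.1} = 1.282.
Revised power = Φ(δ − 1.282) = Φ(0.570) = 0.7158.

Power ≈ 0.716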